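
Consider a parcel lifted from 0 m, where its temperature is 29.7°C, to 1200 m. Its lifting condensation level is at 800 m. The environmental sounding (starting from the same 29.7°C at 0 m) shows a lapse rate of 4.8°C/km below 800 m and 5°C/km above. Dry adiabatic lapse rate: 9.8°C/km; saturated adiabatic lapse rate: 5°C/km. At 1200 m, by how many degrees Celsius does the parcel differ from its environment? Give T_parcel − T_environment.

-4°C (parcel cooler than environment)

Parcel:
  Dry to 800 m: -9.8 × 0.8 km = -7.84°C, so T = 21.86°C.
  Saturated to 1200 m: -5 × 0.4 km = -2°C, so T = 19.86°C.
Environment:
  Environment, lower layer to 800 m: -4.8 × 0.8 km = -3.84°C, so T = 25.86°C.
  Environment, upper layer to 1200 m: -5 × 0.4 km = -2°C, so T = 23.86°C.
T_parcel − T_env = 19.86 − 23.86 = -4°C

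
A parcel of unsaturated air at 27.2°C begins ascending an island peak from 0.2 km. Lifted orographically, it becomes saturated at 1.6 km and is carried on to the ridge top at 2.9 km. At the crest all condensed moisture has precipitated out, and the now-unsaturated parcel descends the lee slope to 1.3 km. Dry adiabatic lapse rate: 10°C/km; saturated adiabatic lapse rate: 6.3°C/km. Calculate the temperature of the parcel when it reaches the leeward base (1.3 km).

Dry to 1600 m: -10 × 1.4 km = -14°C, so T = 13.2°C.
Saturated to 2900 m: -6.3 × 1.3 km = -8.19°C, so T = 5.01°C.
Dry descent to 1300 m: +10 × 1.6 km = +16°C, so T = 21.01°C.

21.01°C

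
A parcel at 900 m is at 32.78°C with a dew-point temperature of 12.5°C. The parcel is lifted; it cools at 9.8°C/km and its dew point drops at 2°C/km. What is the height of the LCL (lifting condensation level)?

T and T_d converge at 9.8 − 2 = 7.8°C per km
Height above start = (32.78 − 12.5) / 7.8 = 2.6 km
LCL altitude = 900 m + 2600 m = 3500 m

3500 m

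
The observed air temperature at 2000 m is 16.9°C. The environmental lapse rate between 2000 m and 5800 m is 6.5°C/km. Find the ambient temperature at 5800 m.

-7.8°C

Environmental to 5800 m: -6.5 × 3.8 km = -24.7°C, so T = -7.8°C.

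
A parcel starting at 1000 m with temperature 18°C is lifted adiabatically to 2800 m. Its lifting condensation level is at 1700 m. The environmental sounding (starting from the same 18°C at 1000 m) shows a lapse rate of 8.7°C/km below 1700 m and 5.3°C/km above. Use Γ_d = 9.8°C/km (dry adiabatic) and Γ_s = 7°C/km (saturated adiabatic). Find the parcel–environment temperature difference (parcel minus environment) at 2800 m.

Parcel:
  1000 → 1700 m (dry, 9.8°C/km): ΔT = -9.8 × 0.7 = -6.86°C → T = 11.14°C
  1700 → 2800 m (saturated, 7°C/km): ΔT = -7 × 1.1 = -7.7°C → T = 3.44°C
Environment:
  1000 → 1700 m (environment, lower layer, 8.7°C/km): ΔT = -8.7 × 0.7 = -6.09°C → T = 11.91°C
  1700 → 2800 m (environment, upper layer, 5.3°C/km): ΔT = -5.3 × 1.1 = -5.83°C → T = 6.08°C
T_parcel − T_env = 3.44 − 6.08 = -2.64°C

-2.64°C (parcel cooler than environment)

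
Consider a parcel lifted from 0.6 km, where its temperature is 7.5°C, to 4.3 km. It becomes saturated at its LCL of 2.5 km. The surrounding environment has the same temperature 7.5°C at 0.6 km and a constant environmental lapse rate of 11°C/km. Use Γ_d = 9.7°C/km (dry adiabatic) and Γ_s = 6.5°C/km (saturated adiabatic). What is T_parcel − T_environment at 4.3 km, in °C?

Parcel:
  From 600 m to 2500 m (dry): cools by 9.7 × 1.9 = 18.43°C, giving -10.93°C.
  From 2500 m to 4300 m (saturated): cools by 6.5 × 1.8 = 11.7°C, giving -22.63°C.
Environment:
  From 600 m to 4300 m (environment): cools by 11 × 3.7 = 40.7°C, giving -33.2°C.
T_parcel − T_env = -22.63 − (-33.2) = +10.57°C

+10.57°C (parcel warmer than environment)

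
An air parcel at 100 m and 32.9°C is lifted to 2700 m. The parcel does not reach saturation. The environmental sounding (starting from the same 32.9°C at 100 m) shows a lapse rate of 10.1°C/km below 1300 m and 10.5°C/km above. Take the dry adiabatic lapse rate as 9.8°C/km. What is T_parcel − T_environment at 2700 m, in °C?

Parcel:
  100 → 2700 m (dry, 9.8°C/km): ΔT = -9.8 × 2.6 = -25.48°C → T = 7.42°C
Environment:
  100 → 1300 m (environment, lower layer, 10.1°C/km): ΔT = -10.1 × 1.2 = -12.12°C → T = 20.78°C
  1300 → 2700 m (environment, upper layer, 10.5°C/km): ΔT = -10.5 × 1.4 = -14.7°C → T = 6.08°C
T_parcel − T_env = 7.42 − 6.08 = +1.34°C

+1.34°C (parcel warmer than environment)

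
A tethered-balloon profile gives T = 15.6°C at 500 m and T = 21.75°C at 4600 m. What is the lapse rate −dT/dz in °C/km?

-1.5°C/km

Γ = −ΔT/Δz = (15.6 − 21.75) / (4600 − 500) m
  = -6.15°C / 4.1 km = -1.5°C/km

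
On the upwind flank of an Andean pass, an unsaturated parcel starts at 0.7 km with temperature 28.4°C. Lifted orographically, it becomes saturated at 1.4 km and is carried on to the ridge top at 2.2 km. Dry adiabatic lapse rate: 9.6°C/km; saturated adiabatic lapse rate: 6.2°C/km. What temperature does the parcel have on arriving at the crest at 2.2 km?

Dry to 1400 m: -9.6 × 0.7 km = -6.72°C, so T = 21.68°C.
Saturated to 2200 m: -6.2 × 0.8 km = -4.96°C, so T = 16.72°C.

16.72°C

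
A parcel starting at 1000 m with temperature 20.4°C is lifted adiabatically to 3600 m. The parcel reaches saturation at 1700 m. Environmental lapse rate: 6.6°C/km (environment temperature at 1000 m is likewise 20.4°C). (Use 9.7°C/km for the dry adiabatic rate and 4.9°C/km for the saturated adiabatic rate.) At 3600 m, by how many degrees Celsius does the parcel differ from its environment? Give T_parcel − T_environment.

Parcel:
  1000–1700 m, dry: Δz = 0.7 km ⇒ ΔT = -6.79°C; T = 13.61°C
  1700–3600 m, saturated: Δz = 1.9 km ⇒ ΔT = -9.31°C; T = 4.3°C
Environment:
  1000–3600 m, environment: Δz = 2.6 km ⇒ ΔT = -17.16°C; T = 3.24°C
T_parcel − T_env = 4.3 − 3.24 = +1.06°C

+1.06°C (parcel warmer than environment)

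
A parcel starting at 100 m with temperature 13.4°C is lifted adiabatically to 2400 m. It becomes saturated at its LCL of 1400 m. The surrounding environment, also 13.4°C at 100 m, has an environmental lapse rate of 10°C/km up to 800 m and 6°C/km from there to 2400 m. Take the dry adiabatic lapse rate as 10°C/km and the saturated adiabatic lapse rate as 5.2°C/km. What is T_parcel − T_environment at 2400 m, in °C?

-1.6°C (parcel cooler than environment)

Parcel:
  100 → 1400 m (dry, 10°C/km): ΔT = -10 × 1.3 = -13°C → T = 0.4°C
  1400 → 2400 m (saturated, 5.2°C/km): ΔT = -5.2 × 1 = -5.2°C → T = -4.8°C
Environment:
  100 → 800 m (environment, lower layer, 10°C/km): ΔT = -10 × 0.7 = -7°C → T = 6.4°C
  800 → 2400 m (environment, upper layer, 6°C/km): ΔT = -6 × 1.6 = -9.6°C → T = -3.2°C
T_parcel − T_env = -4.8 − (-3.2) = -1.6°C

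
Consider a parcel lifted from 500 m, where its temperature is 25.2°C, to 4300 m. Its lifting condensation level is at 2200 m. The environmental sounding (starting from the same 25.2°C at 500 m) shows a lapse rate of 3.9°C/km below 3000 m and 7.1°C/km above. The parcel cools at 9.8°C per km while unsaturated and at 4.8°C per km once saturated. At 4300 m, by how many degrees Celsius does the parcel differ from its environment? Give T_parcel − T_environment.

-7.76°C (parcel cooler than environment)

Parcel:
  Dry to 2200 m: -9.8 × 1.7 km = -16.66°C, so T = 8.54°C.
  Saturated to 4300 m: -4.8 × 2.1 km = -10.08°C, so T = -1.54°C.
Environment:
  Environment, lower layer to 3000 m: -3.9 × 2.5 km = -9.75°C, so T = 15.45°C.
  Environment, upper layer to 4300 m: -7.1 × 1.3 km = -9.23°C, so T = 6.22°C.
T_parcel − T_env = -1.54 − 6.22 = -7.76°C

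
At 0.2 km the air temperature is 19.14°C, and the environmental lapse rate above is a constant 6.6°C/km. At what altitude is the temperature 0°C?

3.1 km

Height above start = (19.14 − 0) / 6.6 = 2.9 km
Altitude = 200 m + 2900 m = 3100 m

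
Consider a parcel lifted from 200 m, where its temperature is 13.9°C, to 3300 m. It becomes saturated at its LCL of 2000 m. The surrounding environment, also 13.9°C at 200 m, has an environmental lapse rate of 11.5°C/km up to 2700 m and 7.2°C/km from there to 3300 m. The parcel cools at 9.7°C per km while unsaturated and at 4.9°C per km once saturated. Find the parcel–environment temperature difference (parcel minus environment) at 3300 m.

+9.24°C (parcel warmer than environment)

Parcel:
  From 200 m to 2000 m (dry): cools by 9.7 × 1.8 = 17.46°C, giving -3.56°C.
  From 2000 m to 3300 m (saturated): cools by 4.9 × 1.3 = 6.37°C, giving -9.93°C.
Environment:
  From 200 m to 2700 m (environment, lower layer): cools by 11.5 × 2.5 = 28.75°C, giving -14.85°C.
  From 2700 m to 3300 m (environment, upper layer): cools by 7.2 × 0.6 = 4.32°C, giving -19.17°C.
T_parcel − T_env = -9.93 − (-19.17) = +9.24°C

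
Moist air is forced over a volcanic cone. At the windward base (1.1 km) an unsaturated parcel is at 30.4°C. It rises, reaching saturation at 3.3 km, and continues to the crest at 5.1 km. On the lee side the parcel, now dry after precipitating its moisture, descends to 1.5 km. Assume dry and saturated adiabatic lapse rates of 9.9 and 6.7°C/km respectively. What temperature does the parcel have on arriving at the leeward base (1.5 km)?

Dry to 3300 m: -9.9 × 2.2 km = -21.78°C, so T = 8.62°C.
Saturated to 5100 m: -6.7 × 1.8 km = -12.06°C, so T = -3.44°C.
Dry descent to 1500 m: +9.9 × 3.6 km = +35.64°C, so T = 32.2°C.

32.2°C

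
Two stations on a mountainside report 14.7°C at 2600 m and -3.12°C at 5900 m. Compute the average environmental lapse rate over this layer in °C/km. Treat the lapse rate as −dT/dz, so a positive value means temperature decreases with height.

5.4°C/km

Γ = −ΔT/Δz = (14.7 − (-3.12)) / (5900 − 2600) m
  = 17.82°C / 3.3 km = 5.4°C/km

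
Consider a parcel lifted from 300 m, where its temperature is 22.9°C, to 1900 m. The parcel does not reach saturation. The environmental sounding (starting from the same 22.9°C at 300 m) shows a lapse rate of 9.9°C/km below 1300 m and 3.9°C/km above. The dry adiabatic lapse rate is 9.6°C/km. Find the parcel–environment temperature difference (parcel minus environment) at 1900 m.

Parcel:
  300 → 1900 m (dry, 9.6°C/km): ΔT = -9.6 × 1.6 = -15.36°C → T = 7.54°C
Environment:
  300 → 1300 m (environment, lower layer, 9.9°C/km): ΔT = -9.9 × 1 = -9.9°C → T = 13°C
  1300 → 1900 m (environment, upper layer, 3.9°C/km): ΔT = -3.9 × 0.6 = -2.34°C → T = 10.66°C
T_parcel − T_env = 7.54 − 10.66 = -3.12°C

-3.12°C (parcel cooler than environment)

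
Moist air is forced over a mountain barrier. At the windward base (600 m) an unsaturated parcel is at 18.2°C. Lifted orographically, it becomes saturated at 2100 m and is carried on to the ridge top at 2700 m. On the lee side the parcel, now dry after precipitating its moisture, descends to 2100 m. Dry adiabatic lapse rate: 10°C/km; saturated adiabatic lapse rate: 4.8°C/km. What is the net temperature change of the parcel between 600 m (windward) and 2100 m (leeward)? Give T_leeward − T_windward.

-11.88°C

600 → 2100 m (dry, 10°C/km): ΔT = -10 × 1.5 = -15°C → T = 3.2°C
2100 → 2700 m (saturated, 4.8°C/km): ΔT = -4.8 × 0.6 = -2.88°C → T = 0.32°C
2700 → 2100 m (dry descent, 10°C/km): ΔT = +10 × 0.6 = +6°C → T = 6.32°C
Net change vs windward start: 6.32 − 18.2 = -11.88°C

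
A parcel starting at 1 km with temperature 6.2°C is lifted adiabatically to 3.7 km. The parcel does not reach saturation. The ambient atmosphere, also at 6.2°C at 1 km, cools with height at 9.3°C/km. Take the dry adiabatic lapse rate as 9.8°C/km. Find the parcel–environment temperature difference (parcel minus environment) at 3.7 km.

-1.35°C (parcel cooler than environment)

Parcel:
  1000–3700 m, dry: Δz = 2.7 km ⇒ ΔT = -26.46°C; T = -20.26°C
Environment:
  1000–3700 m, environment: Δz = 2.7 km ⇒ ΔT = -25.11°C; T = -18.91°C
T_parcel − T_env = -20.26 − (-18.91) = -1.35°C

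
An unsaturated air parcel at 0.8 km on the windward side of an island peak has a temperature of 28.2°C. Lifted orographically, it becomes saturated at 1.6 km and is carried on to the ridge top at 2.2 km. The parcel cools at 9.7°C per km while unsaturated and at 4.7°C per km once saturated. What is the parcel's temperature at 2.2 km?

17.62°C

800–1600 m, dry: Δz = 0.8 km ⇒ ΔT = -7.76°C; T = 20.44°C
1600–2200 m, saturated: Δz = 0.6 km ⇒ ΔT = -2.82°C; T = 17.62°C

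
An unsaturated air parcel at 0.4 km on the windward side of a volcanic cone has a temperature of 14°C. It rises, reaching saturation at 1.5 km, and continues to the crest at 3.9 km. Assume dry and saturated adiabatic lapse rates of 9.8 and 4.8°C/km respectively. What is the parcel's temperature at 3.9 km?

-8.3°C

Dry to 1500 m: -9.8 × 1.1 km = -10.78°C, so T = 3.22°C.
Saturated to 3900 m: -4.8 × 2.4 km = -11.52°C, so T = -8.3°C.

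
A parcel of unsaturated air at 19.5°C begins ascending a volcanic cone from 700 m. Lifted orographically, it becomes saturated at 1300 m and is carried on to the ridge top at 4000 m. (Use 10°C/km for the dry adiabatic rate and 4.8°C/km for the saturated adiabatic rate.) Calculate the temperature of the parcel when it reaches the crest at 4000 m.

700 → 1300 m (dry, 10°C/km): ΔT = -10 × 0.6 = -6°C → T = 13.5°C
1300 → 4000 m (saturated, 4.8°C/km): ΔT = -4.8 × 2.7 = -12.96°C → T = 0.54°C

0.54°C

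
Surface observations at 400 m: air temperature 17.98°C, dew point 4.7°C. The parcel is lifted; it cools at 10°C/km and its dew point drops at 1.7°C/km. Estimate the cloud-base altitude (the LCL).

T and T_d converge at 10 − 1.7 = 8.3°C per km
Height above start = (17.98 − 4.7) / 8.3 = 1.6 km
LCL altitude = 400 m + 1600 m = 2000 m

2000 m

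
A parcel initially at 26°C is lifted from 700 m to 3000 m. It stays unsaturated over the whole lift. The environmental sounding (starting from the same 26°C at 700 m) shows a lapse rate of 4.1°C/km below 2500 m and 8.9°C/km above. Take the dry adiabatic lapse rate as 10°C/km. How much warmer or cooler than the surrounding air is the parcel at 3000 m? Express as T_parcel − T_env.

-11.17°C (parcel cooler than environment)

Parcel:
  700–3000 m, dry: Δz = 2.3 km ⇒ ΔT = -23°C; T = 3°C
Environment:
  700–2500 m, environment, lower layer: Δz = 1.8 km ⇒ ΔT = -7.38°C; T = 18.62°C
  2500–3000 m, environment, upper layer: Δz = 0.5 km ⇒ ΔT = -4.45°C; T = 14.17°C
T_parcel − T_env = 3 − 14.17 = -11.17°C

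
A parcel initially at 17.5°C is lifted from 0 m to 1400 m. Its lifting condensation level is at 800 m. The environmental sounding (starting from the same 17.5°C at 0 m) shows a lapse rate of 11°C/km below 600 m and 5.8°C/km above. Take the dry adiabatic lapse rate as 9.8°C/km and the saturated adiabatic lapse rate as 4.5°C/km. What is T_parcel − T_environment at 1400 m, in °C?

Parcel:
  0 → 800 m (dry, 9.8°C/km): ΔT = -9.8 × 0.8 = -7.84°C → T = 9.66°C
  800 → 1400 m (saturated, 4.5°C/km): ΔT = -4.5 × 0.6 = -2.7°C → T = 6.96°C
Environment:
  0 → 600 m (environment, lower layer, 11°C/km): ΔT = -11 × 0.6 = -6.6°C → T = 10.9°C
  600 → 1400 m (environment, upper layer, 5.8°C/km): ΔT = -5.8 × 0.8 = -4.64°C → T = 6.26°C
T_parcel − T_env = 6.96 − 6.26 = +0.7°C

+0.7°C (parcel warmer than environment)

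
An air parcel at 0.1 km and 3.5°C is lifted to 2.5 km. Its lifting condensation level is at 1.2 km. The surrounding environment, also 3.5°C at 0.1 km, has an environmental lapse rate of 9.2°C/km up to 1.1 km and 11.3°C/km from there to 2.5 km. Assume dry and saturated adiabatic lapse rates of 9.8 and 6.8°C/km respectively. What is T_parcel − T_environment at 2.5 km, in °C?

Parcel:
  From 100 m to 1200 m (dry): cools by 9.8 × 1.1 = 10.78°C, giving -7.28°C.
  From 1200 m to 2500 m (saturated): cools by 6.8 × 1.3 = 8.84°C, giving -16.12°C.
Environment:
  From 100 m to 1100 m (environment, lower layer): cools by 9.2 × 1 = 9.2°C, giving -5.7°C.
  From 1100 m to 2500 m (environment, upper layer): cools by 11.3 × 1.4 = 15.82°C, giving -21.52°C.
T_parcel − T_env = -16.12 − (-21.52) = +5.4°C

+5.4°C (parcel warmer than environment)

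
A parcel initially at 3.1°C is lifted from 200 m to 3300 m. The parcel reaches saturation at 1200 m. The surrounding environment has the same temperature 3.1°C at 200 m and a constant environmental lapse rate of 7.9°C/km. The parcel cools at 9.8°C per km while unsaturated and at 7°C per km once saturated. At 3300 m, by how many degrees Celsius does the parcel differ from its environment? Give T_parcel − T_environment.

-0.01°C (parcel cooler than environment)

Parcel:
  200–1200 m, dry: Δz = 1 km ⇒ ΔT = -9.8°C; T = -6.7°C
  1200–3300 m, saturated: Δz = 2.1 km ⇒ ΔT = -14.7°C; T = -21.4°C
Environment:
  200–3300 m, environment: Δz = 3.1 km ⇒ ΔT = -24.49°C; T = -21.39°C
T_parcel − T_env = -21.4 − (-21.39) = -0.01°C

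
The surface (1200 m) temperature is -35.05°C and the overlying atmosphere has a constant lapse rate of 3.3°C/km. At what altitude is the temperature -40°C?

2700 m

Height above start = (-35.05 − (-40)) / 3.3 = 1.5 km
Altitude = 1200 m + 1500 m = 2700 m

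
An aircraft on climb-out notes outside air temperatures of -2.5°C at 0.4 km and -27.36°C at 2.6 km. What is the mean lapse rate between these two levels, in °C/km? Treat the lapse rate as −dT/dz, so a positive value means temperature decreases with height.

11.3°C/km

Γ = −ΔT/Δz = (-2.5 − (-27.36)) / (2600 − 400) m
  = 24.86°C / 2.2 km = 11.3°C/km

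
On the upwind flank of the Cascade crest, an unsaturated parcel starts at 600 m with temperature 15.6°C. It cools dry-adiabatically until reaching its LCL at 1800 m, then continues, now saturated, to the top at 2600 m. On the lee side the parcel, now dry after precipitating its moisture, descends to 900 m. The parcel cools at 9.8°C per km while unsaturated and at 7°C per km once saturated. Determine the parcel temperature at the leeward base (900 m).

14.9°C

600–1800 m, dry: Δz = 1.2 km ⇒ ΔT = -11.76°C; T = 3.84°C
1800–2600 m, saturated: Δz = 0.8 km ⇒ ΔT = -5.6°C; T = -1.76°C
2600–900 m, dry descent: Δz = 1.7 km ⇒ ΔT = +16.66°C; T = 14.9°C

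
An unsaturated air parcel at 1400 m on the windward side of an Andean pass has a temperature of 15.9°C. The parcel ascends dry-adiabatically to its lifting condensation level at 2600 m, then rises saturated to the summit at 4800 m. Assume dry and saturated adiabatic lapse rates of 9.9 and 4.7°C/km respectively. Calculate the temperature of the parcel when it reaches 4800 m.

-6.32°C

Dry to 2600 m: -9.9 × 1.2 km = -11.88°C, so T = 4.02°C.
Saturated to 4800 m: -4.7 × 2.2 km = -10.34°C, so T = -6.32°C.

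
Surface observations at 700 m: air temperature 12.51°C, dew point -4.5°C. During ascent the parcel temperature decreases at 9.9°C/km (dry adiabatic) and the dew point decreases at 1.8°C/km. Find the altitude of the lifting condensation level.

T and T_d converge at 9.9 − 1.8 = 8.1°C per km
Height above start = (12.51 − (-4.5)) / 8.1 = 2.1 km
LCL altitude = 700 m + 2100 m = 2800 m

2800 m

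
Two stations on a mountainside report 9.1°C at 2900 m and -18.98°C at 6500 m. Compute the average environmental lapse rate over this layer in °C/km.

7.8°C/km

Γ = −ΔT/Δz = (9.1 − (-18.98)) / (6500 − 2900) m
  = 28.08°C / 3.6 km = 7.8°C/km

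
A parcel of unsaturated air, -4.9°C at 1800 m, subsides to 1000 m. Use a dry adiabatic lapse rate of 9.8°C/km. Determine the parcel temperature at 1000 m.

1800 → 1000 m (dry adiabatic, 9.8°C/km): ΔT = +9.8 × 0.8 = +7.84°C → T = 2.94°C

2.94°C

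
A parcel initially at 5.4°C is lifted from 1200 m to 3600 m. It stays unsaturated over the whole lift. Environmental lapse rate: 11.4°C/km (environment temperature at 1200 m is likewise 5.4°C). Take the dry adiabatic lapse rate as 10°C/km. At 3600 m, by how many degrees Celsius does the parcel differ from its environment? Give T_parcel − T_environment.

Parcel:
  Dry to 3600 m: -10 × 2.4 km = -24°C, so T = -18.6°C.
Environment:
  Environment to 3600 m: -11.4 × 2.4 km = -27.36°C, so T = -21.96°C.
T_parcel − T_env = -18.6 − (-21.96) = +3.36°C

+3.36°C (parcel warmer than environment)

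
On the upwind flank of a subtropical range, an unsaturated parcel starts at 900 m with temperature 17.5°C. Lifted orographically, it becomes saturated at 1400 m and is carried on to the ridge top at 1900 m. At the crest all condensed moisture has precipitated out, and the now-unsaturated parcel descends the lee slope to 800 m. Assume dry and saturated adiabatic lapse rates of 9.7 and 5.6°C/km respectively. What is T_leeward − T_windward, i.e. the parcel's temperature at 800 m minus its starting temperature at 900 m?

900 → 1400 m (dry, 9.7°C/km): ΔT = -9.7 × 0.5 = -4.85°C → T = 12.65°C
1400 → 1900 m (saturated, 5.6°C/km): ΔT = -5.6 × 0.5 = -2.8°C → T = 9.85°C
1900 → 800 m (dry descent, 9.7°C/km): ΔT = +9.7 × 1.1 = +10.67°C → T = 20.52°C
Net change vs windward start: 20.52 − 17.5 = +3.02°C

+3.02°C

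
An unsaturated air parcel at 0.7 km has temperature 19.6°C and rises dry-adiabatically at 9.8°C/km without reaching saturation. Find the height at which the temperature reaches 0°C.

2.7 km

Height above start = (19.6 − 0) / 9.8 = 2 km
Altitude = 700 m + 2000 m = 2700 m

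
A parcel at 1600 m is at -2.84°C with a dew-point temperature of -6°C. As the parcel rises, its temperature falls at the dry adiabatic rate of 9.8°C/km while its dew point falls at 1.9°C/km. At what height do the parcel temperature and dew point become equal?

T and T_d converge at 9.8 − 1.9 = 7.9°C per km
Height above start = (-2.84 − (-6)) / 7.9 = 0.4 km
LCL altitude = 1600 m + 400 m = 2000 m

2000 m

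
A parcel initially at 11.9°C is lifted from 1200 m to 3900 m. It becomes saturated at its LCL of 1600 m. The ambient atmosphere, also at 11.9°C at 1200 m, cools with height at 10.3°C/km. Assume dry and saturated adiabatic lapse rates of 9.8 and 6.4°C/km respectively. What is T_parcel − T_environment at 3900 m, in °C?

Parcel:
  Dry to 1600 m: -9.8 × 0.4 km = -3.92°C, so T = 7.98°C.
  Saturated to 3900 m: -6.4 × 2.3 km = -14.72°C, so T = -6.74°C.
Environment:
  Environment to 3900 m: -10.3 × 2.7 km = -27.81°C, so T = -15.91°C.
T_parcel − T_env = -6.74 − (-15.91) = +9.17°C

+9.17°C (parcel warmer than environment)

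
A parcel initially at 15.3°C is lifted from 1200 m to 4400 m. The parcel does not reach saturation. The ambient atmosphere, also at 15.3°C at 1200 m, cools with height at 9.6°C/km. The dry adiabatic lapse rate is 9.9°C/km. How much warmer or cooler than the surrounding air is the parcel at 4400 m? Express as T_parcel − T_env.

-0.96°C (parcel cooler than environment)

Parcel:
  From 1200 m to 4400 m (dry): cools by 9.9 × 3.2 = 31.68°C, giving -16.38°C.
Environment:
  From 1200 m to 4400 m (environment): cools by 9.6 × 3.2 = 30.72°C, giving -15.42°C.
T_parcel − T_env = -16.38 − (-15.42) = -0.96°C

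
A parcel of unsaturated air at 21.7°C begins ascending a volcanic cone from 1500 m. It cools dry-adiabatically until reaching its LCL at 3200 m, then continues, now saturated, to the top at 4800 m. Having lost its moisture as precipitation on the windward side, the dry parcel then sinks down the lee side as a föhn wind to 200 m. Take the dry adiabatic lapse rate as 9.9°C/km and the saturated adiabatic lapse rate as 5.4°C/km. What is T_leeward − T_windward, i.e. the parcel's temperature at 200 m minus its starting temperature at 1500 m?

1500–3200 m, dry: Δz = 1.7 km ⇒ ΔT = -16.83°C; T = 4.87°C
3200–4800 m, saturated: Δz = 1.6 km ⇒ ΔT = -8.64°C; T = -3.77°C
4800–200 m, dry descent: Δz = 4.6 km ⇒ ΔT = +45.54°C; T = 41.77°C
Net change vs windward start: 41.77 − 21.7 = +20.07°C

+20.07°C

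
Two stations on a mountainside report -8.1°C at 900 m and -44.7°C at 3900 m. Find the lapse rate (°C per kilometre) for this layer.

Γ = −ΔT/Δz = (-8.1 − (-44.7)) / (3900 − 900) m
  = 36.6°C / 3 km = 12.2°C/km

12.2°C/km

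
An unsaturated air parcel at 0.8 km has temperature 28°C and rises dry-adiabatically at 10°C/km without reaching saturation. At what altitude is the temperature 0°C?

Height above start = (28 − 0) / 10 = 2.8 km
Altitude = 800 m + 2800 m = 3600 m

3.6 km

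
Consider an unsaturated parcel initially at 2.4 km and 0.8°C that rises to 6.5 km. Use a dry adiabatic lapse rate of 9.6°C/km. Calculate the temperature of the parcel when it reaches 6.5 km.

Dry adiabatic to 6500 m: -9.6 × 4.1 km = -39.36°C, so T = -38.56°C.

-38.56°C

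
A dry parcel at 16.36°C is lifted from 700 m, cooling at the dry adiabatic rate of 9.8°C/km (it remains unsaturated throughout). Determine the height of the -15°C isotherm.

3900 m

Height above start = (16.36 − (-15)) / 9.8 = 3.2 km
Altitude = 700 m + 3200 m = 3900 m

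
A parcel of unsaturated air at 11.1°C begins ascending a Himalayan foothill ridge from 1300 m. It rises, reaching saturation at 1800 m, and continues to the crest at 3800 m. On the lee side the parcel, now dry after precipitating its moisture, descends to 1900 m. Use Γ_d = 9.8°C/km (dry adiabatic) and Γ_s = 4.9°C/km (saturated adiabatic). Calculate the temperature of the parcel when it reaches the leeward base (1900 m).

Dry to 1800 m: -9.8 × 0.5 km = -4.9°C, so T = 6.2°C.
Saturated to 3800 m: -4.9 × 2 km = -9.8°C, so T = -3.6°C.
Dry descent to 1900 m: +9.8 × 1.9 km = +18.62°C, so T = 15.02°C.

15.02°C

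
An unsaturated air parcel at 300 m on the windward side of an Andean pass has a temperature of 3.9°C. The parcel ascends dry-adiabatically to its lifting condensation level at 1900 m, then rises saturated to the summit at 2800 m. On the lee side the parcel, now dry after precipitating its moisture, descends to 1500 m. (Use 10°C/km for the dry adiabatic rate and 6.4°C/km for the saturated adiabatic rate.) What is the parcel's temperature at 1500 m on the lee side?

From 300 m to 1900 m (dry): cools by 10 × 1.6 = 16°C, giving -12.1°C.
From 1900 m to 2800 m (saturated): cools by 6.4 × 0.9 = 5.76°C, giving -17.86°C.
From 2800 m to 1500 m (dry descent): warms by 10 × 1.3 = 13°C, giving -4.86°C.

-4.86°C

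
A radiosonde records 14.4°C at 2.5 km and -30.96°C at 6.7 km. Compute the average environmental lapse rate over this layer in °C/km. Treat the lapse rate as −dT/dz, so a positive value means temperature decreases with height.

Γ = −ΔT/Δz = (14.4 − (-30.96)) / (6700 − 2500) m
  = 45.36°C / 4.2 km = 10.8°C/km

10.8°C/km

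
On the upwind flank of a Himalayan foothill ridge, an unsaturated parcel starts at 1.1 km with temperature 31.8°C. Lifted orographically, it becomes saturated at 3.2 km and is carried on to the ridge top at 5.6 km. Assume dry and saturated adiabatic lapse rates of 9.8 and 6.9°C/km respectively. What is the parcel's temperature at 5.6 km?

-5.34°C

1100 → 3200 m (dry, 9.8°C/km): ΔT = -9.8 × 2.1 = -20.58°C → T = 11.22°C
3200 → 5600 m (saturated, 6.9°C/km): ΔT = -6.9 × 2.4 = -16.56°C → T = -5.34°C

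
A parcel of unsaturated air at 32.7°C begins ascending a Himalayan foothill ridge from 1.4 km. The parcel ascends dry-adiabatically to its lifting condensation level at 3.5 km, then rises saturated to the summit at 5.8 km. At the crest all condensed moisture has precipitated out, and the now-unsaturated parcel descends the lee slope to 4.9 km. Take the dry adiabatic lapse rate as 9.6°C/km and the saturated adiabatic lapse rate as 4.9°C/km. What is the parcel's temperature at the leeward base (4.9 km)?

9.91°C

1400 → 3500 m (dry, 9.6°C/km): ΔT = -9.6 × 2.1 = -20.16°C → T = 12.54°C
3500 → 5800 m (saturated, 4.9°C/km): ΔT = -4.9 × 2.3 = -11.27°C → T = 1.27°C
5800 → 4900 m (dry descent, 9.6°C/km): ΔT = +9.6 × 0.9 = +8.64°C → T = 9.91°C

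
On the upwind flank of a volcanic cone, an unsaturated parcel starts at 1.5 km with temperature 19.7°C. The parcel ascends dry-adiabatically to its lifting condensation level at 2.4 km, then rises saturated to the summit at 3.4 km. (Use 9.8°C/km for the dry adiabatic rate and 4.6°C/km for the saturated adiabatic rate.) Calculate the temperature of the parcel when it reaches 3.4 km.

6.28°C

1500–2400 m, dry: Δz = 0.9 km ⇒ ΔT = -8.82°C; T = 10.88°C
2400–3400 m, saturated: Δz = 1 km ⇒ ΔT = -4.6°C; T = 6.28°C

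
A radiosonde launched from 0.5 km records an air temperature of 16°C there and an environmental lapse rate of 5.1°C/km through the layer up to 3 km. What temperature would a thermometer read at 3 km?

3.25°C

Environmental to 3000 m: -5.1 × 2.5 km = -12.75°C, so T = 3.25°C.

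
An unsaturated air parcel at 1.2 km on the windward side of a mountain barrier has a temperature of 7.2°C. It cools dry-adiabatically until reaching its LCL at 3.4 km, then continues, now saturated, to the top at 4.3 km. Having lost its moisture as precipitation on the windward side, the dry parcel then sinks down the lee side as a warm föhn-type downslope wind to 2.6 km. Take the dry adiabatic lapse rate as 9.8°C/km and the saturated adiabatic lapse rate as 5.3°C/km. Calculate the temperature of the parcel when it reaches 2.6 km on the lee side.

-2.47°C

From 1200 m to 3400 m (dry): cools by 9.8 × 2.2 = 21.56°C, giving -14.36°C.
From 3400 m to 4300 m (saturated): cools by 5.3 × 0.9 = 4.77°C, giving -19.13°C.
From 4300 m to 2600 m (dry descent): warms by 9.8 × 1.7 = 16.66°C, giving -2.47°C.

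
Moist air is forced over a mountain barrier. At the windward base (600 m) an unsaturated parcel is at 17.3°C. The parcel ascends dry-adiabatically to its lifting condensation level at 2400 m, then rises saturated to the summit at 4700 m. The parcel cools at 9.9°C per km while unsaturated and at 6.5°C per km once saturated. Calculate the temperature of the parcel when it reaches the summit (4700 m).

-15.47°C

From 600 m to 2400 m (dry): cools by 9.9 × 1.8 = 17.82°C, giving -0.52°C.
From 2400 m to 4700 m (saturated): cools by 6.5 × 2.3 = 14.95°C, giving -15.47°C.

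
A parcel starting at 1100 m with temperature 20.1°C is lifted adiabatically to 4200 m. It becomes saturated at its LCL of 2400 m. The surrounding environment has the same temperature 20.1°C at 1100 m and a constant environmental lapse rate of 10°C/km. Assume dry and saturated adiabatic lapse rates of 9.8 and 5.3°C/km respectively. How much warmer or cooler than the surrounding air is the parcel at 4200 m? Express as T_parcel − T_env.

Parcel:
  1100–2400 m, dry: Δz = 1.3 km ⇒ ΔT = -12.74°C; T = 7.36°C
  2400–4200 m, saturated: Δz = 1.8 km ⇒ ΔT = -9.54°C; T = -2.18°C
Environment:
  1100–4200 m, environment: Δz = 3.1 km ⇒ ΔT = -31°C; T = -10.9°C
T_parcel − T_env = -2.18 − (-10.9) = +8.72°C

+8.72°C (parcel warmer than environment)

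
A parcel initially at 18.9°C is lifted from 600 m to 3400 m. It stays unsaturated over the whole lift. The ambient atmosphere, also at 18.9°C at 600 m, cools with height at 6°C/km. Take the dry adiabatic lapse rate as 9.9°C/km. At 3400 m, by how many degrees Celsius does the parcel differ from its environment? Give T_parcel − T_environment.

Parcel:
  600 → 3400 m (dry, 9.9°C/km): ΔT = -9.9 × 2.8 = -27.72°C → T = -8.82°C
Environment:
  600 → 3400 m (environment, 6°C/km): ΔT = -6 × 2.8 = -16.8°C → T = 2.1°C
T_parcel − T_env = -8.82 − 2.1 = -10.92°C

-10.92°C (parcel cooler than environment)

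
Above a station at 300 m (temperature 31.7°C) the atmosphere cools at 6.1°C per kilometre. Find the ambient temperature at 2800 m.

Environmental to 2800 m: -6.1 × 2.5 km = -15.25°C, so T = 16.45°C.

16.45°C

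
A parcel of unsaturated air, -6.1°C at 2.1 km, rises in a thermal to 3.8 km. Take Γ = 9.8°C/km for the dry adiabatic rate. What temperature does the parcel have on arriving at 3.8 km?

-22.76°C

2100–3800 m, dry adiabatic: Δz = 1.7 km ⇒ ΔT = -16.66°C; T = -22.76°C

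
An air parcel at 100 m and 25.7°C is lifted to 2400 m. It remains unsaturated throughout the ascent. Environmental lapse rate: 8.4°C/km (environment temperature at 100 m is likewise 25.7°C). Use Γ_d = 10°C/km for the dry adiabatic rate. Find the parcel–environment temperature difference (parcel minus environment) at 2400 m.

Parcel:
  100–2400 m, dry: Δz = 2.3 km ⇒ ΔT = -23°C; T = 2.7°C
Environment:
  100–2400 m, environment: Δz = 2.3 km ⇒ ΔT = -19.32°C; T = 6.38°C
T_parcel − T_env = 2.7 − 6.38 = -3.68°C

-3.68°C (parcel cooler than environment)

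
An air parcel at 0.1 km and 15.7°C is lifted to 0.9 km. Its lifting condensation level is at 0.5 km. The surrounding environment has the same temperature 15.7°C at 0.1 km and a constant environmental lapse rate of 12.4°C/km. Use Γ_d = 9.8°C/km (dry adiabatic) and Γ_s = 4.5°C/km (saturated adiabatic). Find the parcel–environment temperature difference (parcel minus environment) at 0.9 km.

+4.2°C (parcel warmer than environment)

Parcel:
  100–500 m, dry: Δz = 0.4 km ⇒ ΔT = -3.92°C; T = 11.78°C
  500–900 m, saturated: Δz = 0.4 km ⇒ ΔT = -1.8°C; T = 9.98°C
Environment:
  100–900 m, environment: Δz = 0.8 km ⇒ ΔT = -9.92°C; T = 5.78°C
T_parcel − T_env = 9.98 − 5.78 = +4.2°C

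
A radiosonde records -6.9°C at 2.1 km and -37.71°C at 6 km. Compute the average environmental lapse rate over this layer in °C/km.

7.9°C/km

Γ = −ΔT/Δz = (-6.9 − (-37.71)) / (6000 − 2100) m
  = 30.81°C / 3.9 km = 7.9°C/km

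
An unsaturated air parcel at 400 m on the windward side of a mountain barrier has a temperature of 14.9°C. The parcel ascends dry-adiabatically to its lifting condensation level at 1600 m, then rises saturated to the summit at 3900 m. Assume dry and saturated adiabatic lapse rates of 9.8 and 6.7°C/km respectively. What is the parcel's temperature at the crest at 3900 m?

400–1600 m, dry: Δz = 1.2 km ⇒ ΔT = -11.76°C; T = 3.14°C
1600–3900 m, saturated: Δz = 2.3 km ⇒ ΔT = -15.41°C; T = -12.27°C

-12.27°C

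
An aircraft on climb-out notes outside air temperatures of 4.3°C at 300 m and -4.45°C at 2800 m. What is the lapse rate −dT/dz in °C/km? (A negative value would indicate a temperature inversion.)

Γ = −ΔT/Δz = (4.3 − (-4.45)) / (2800 − 300) m
  = 8.75°C / 2.5 km = 3.5°C/km

3.5°C/km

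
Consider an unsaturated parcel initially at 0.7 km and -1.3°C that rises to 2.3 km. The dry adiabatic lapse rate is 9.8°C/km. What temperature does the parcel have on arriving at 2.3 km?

-16.98°C

700–2300 m, dry adiabatic: Δz = 1.6 km ⇒ ΔT = -15.68°C; T = -16.98°C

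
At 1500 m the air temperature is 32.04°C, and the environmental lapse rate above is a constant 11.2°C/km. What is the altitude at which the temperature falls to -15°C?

Height above start = (32.04 − (-15)) / 11.2 = 4.2 km
Altitude = 1500 m + 4200 m = 5700 m

5700 m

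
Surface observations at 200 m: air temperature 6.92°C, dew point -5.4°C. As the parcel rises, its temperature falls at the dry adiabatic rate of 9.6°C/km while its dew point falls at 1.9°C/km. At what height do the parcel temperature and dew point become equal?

1800 m

T and T_d converge at 9.6 − 1.9 = 7.7°C per km
Height above start = (6.92 − (-5.4)) / 7.7 = 1.6 km
LCL altitude = 200 m + 1600 m = 1800 m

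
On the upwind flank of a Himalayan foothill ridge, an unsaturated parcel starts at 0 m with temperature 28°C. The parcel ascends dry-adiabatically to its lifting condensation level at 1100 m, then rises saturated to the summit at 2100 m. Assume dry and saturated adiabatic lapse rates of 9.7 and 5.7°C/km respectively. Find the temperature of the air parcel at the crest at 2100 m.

From 0 m to 1100 m (dry): cools by 9.7 × 1.1 = 10.67°C, giving 17.33°C.
From 1100 m to 2100 m (saturated): cools by 5.7 × 1 = 5.7°C, giving 11.63°C.

11.63°C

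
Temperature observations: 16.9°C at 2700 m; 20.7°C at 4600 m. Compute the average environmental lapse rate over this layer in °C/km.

Γ = −ΔT/Δz = (16.9 − 20.7) / (4600 − 2700) m
  = -3.8°C / 1.9 km = -2°C/km

-2°C/km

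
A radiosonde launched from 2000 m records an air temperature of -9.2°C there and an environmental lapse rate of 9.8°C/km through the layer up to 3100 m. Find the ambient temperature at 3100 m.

-19.98°C

Environmental to 3100 m: -9.8 × 1.1 km = -10.78°C, so T = -19.98°C.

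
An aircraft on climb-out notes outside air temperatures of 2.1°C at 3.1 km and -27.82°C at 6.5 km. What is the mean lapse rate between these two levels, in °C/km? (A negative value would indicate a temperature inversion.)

8.8°C/km

Γ = −ΔT/Δz = (2.1 − (-27.82)) / (6500 − 3100) m
  = 29.92°C / 3.4 km = 8.8°C/km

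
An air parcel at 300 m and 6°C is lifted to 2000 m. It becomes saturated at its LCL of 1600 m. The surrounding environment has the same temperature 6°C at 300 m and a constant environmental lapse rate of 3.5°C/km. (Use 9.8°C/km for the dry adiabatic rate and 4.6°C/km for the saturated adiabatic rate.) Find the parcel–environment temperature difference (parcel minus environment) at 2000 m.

Parcel:
  300 → 1600 m (dry, 9.8°C/km): ΔT = -9.8 × 1.3 = -12.74°C → T = -6.74°C
  1600 → 2000 m (saturated, 4.6°C/km): ΔT = -4.6 × 0.4 = -1.84°C → T = -8.58°C
Environment:
  300 → 2000 m (environment, 3.5°C/km): ΔT = -3.5 × 1.7 = -5.95°C → T = 0.05°C
T_parcel − T_env = -8.58 − 0.05 = -8.63°C

-8.63°C (parcel cooler than environment)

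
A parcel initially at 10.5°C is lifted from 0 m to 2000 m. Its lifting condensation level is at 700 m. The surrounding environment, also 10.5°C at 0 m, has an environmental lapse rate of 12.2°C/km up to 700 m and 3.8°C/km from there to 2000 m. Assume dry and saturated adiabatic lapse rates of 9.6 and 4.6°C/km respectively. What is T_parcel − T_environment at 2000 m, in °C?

+0.78°C (parcel warmer than environment)

Parcel:
  From 0 m to 700 m (dry): cools by 9.6 × 0.7 = 6.72°C, giving 3.78°C.
  From 700 m to 2000 m (saturated): cools by 4.6 × 1.3 = 5.98°C, giving -2.2°C.
Environment:
  From 0 m to 700 m (environment, lower layer): cools by 12.2 × 0.7 = 8.54°C, giving 1.96°C.
  From 700 m to 2000 m (environment, upper layer): cools by 3.8 × 1.3 = 4.94°C, giving -2.98°C.
T_parcel − T_env = -2.2 − (-2.98) = +0.78°C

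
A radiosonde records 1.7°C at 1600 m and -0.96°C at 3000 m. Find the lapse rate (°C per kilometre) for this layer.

Γ = −ΔT/Δz = (1.7 − (-0.96)) / (3000 − 1600) m
  = 2.66°C / 1.4 km = 1.9°C/km

1.9°C/km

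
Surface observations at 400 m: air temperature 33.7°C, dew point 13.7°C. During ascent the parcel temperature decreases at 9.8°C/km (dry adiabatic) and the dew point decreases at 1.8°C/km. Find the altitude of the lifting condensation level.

T and T_d converge at 9.8 − 1.8 = 8°C per km
Height above start = (33.7 − 13.7) / 8 = 2.5 km
LCL altitude = 400 m + 2500 m = 2900 m

2900 m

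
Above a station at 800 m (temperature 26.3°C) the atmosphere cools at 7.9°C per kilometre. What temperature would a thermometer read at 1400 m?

800–1400 m, environmental: Δz = 0.6 km ⇒ ΔT = -4.74°C; T = 21.56°C

21.56°C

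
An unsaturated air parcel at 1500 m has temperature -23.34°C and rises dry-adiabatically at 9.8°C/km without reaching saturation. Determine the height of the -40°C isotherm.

Height above start = (-23.34 − (-40)) / 9.8 = 1.7 km
Altitude = 1500 m + 1700 m = 3200 m

3200 m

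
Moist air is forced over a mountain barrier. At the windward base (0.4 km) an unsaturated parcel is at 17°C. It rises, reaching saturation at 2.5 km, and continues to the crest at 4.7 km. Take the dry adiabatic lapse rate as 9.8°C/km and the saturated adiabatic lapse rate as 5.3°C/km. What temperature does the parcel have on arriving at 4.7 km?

-15.24°C

Dry to 2500 m: -9.8 × 2.1 km = -20.58°C, so T = -3.58°C.
Saturated to 4700 m: -5.3 × 2.2 km = -11.66°C, so T = -15.24°C.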